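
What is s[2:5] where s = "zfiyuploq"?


Input string: 'zfiyuploq'
Operation: slice [2:5]
Extract characters: s[2]='i', s[3]='y', s[4]='u'
Result: iyu


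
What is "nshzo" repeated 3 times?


Input string: 'nshzo'
Operation: repeat 3 times
Concatenation: 'nshzo' + 'nshzo' + 'nshzo'
Result: nshzonshzonshzo


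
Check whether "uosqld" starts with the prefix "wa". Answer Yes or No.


Input string: 'uosqld'
Prefix to check: 'wa'
First 2 characters of input: 'uo'
Match: False
Result: No


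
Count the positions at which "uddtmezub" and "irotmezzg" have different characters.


String 1: 'uddtmezub'
String 2: 'irotmezzg'
Compare each position: pos 0: 'u'!='i', pos 1: 'd'!='r', pos 2: 'd'!='o', pos 3: 't'=='t', pos 4: 'm'=='m', pos 5: 'e'=='e', pos 6: 'z'=='z', pos 7: 'u'!='z', pos 8: 'b'!='g'
Differing positions: 5
Hamming distance: 5


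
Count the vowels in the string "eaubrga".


Input string: 'eaubrga'
Operation: count vowels (a, e, i, o, u)
Scan: s[0]='e' (vowel), s[1]='a' (vowel), s[2]='u' (vowel), s[3]='b', s[4]='r', s[5]='g', s[6]='a' (vowel)
Vowels found: 4
Result: 4


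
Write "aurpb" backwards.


Input string: 'aurpb'
Operation: reverse character order
Original order: 'a' -> 'u' -> 'r' -> 'p' -> 'b'
Reversed order: 'b' -> 'p' -> 'r' -> 'u' -> 'a'
Result: bprua


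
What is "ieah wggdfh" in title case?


Input string: 'ieah wggdfh'
Operation: capitalize first letter of each word
Word transformations: 'ieah'->'Ieah', 'wggdfh'->'Wggdfh'
Result: Ieah Wggdfh


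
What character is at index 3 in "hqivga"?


Input string: 'hqivga'
Operation: get character at index 3
Index mapping: s[0]='h', s[1]='q', s[2]='i', s[3]='v'
Result: 'v'


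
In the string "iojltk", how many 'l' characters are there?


Input string: 'iojltk'
Target character: 'l'
Scan each position: s[3]='l'
Matches found at indices: 3
Total: 1


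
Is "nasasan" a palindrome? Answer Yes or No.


Input string: 'nasasan'
Reversed: 'nasasan'
Compare pairs: s[0]='n' vs s[6]='n' (match), s[1]='a' vs s[5]='a' (match), s[2]='s' vs s[4]='s' (match)
Palindrome: Yes


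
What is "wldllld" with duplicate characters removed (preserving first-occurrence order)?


Input: 'wldllld'
Operation: keep first occurrence of each character
Scan: s[0]='w' new -> keep; s[1]='l' new -> keep; s[2]='d' new -> keep; s[3]='l' seen -> skip; s[4]='l' seen -> skip; s[5]='l' seen -> skip; s[6]='d' seen -> skip
Result: wld


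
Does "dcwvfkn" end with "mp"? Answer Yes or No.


Input string: 'dcwvfkn'
Suffix to check: 'mp'
Last 2 characters of input: 'kn'
Match: False
Result: No


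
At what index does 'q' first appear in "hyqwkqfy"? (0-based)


Input string: 'hyqwkqfy'
Target: 'q'
Scanning left to right: s[0]='h', s[1]='y', s[2]='q'
First match at index: 2


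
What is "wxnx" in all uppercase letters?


Input string: 'wxnx'
Operation: convert each letter to uppercase
Mapping: 'w'->'W', 'x'->'X', 'n'->'N', 'x'->'X'
Result: WXNX


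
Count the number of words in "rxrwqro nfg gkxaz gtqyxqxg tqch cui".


Input string: 'rxrwqro nfg gkxaz gtqyxqxg tqch cui'
Operation: split by spaces
Words found: 'rxrwqro', 'nfg', 'gkxaz', 'gtqyxqxg', 'tqch', 'cui'
Word count: 6


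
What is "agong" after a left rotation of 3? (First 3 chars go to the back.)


Input: 'agong', shift = 3
Operation: split at index 3 and swap parts
Front part s[0:3] = 'ago'
Back part s[3:] = 'ng'
Rotated = back + front = 'ng' + 'ago'
Result: ngago


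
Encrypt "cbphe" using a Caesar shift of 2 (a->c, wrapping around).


Input: 'cbphe', shift = 2
Operation: for each letter, (position + 2) mod 26
Mapping: 'c'(2+2=4)->'e', 'b'(1+2=3)->'d', 'p'(15+2=17)->'r', 'h'(7+2=9)->'j', 'e'(4+2=6)->'g'
Result: edrjg


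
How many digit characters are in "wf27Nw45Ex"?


Input string: 'wf27Nw45Ex'
Operation: count digit characters (0-9)
Scan: 'w', 'f', '2'(digit), '7'(digit), 'N', 'w', '4'(digit), '5'(digit), 'E', 'x'
Digits found: 4
Result: 4


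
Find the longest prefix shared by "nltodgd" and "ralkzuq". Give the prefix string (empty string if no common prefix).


String 1: 'nltodgd'
String 2: 'ralkzuq'
Compare position by position:
pos 0: 'n' vs 'r' differ -> stop
Longest common prefix: "" (length 0)


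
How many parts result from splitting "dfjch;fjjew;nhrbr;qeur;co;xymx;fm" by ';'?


Input string: 'dfjch;fjjew;nhrbr;qeur;co;xymx;fm'
Delimiter: ';'
Split result: 'dfjch', 'fjjew', 'nhrbr', 'qeur', 'co', 'xymx', 'fm'
Number of parts: 7


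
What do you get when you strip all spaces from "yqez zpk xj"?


Input string: 'yqez zpk xj'
Operation: remove all spaces
Words: 'yqez', 'zpk', 'xj'
Join without spaces: yqezzpkxj


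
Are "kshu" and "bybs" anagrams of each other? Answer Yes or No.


String 1: 'kshu' -> sorted: 'hksu'
String 2: 'bybs' -> sorted: 'bbsy'
Compare sorted forms: 'hksu' != 'bbsy'
Anagram: No


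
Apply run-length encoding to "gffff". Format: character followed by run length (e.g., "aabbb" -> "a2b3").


Input: 'gffff'
Operation: identify consecutive runs
Runs: 'g' -> g1, 'ffff' -> f4
Encoded: g1f4


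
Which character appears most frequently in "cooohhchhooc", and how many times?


Input: 'cooohhchhooc'
Operation: tally each character
Counts: 'c':3, 'h':4, 'o':5
Maximum: 'o' appears 5 times


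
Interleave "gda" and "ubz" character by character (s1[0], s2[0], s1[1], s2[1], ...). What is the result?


String 1: 'gda'
String 2: 'ubz'
Operation: alternate characters
Pairs: 'g'+'u', 'd'+'b', 'a'+'z'
Result: gudbaz


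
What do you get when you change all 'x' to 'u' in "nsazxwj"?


Input string: 'nsazxwj'
Operation: replace 'x' with 'u'
Positions of 'x': 4
After replacement: nsazuwj


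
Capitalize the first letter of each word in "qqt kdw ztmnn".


Input string: 'qqt kdw ztmnn'
Operation: capitalize first letter of each word
Word transformations: 'qqt'->'Qqt', 'kdw'->'Kdw', 'ztmnn'->'Ztmnn'
Result: Qqt Kdw Ztmnn


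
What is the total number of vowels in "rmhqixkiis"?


Input string: 'rmhqixkiis'
Operation: count vowels (a, e, i, o, u)
Scan: s[0]='r', s[1]='m', s[2]='h', s[3]='q', s[4]='i' (vowel), s[5]='x', s[6]='k', s[7]='i' (vowel), s[8]='i' (vowel), s[9]='s'
Vowels found: 3
Result: 3


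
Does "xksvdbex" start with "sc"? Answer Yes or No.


Input string: 'xksvdbex'
Prefix to check: 'sc'
First 2 characters of input: 'xk'
Match: False
Result: No


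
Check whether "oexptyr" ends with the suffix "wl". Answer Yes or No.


Input string: 'oexptyr'
Suffix to check: 'wl'
Last 2 characters of input: 'yr'
Match: False
Result: No


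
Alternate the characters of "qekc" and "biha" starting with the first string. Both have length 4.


String 1: 'qekc'
String 2: 'biha'
Operation: alternate characters
Pairs: 'q'+'b', 'e'+'i', 'k'+'h', 'c'+'a'
Result: qbeikhca


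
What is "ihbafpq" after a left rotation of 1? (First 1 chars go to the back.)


Input: 'ihbafpq', shift = 1
Operation: split at index 1 and swap parts
Front part s[0:1] = 'i'
Back part s[1:] = 'hbafpq'
Rotated = back + front = 'hbafpq' + 'i'
Result: hbafpqi


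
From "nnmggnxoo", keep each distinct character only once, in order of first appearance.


Input: 'nnmggnxoo'
Operation: keep first occurrence of each character
Scan: s[0]='n' new -> keep; s[1]='n' seen -> skip; s[2]='m' new -> keep; s[3]='g' new -> keep; s[4]='g' seen -> skip; s[5]='n' seen -> skip; s[6]='x' new -> keep; s[7]='o' new -> keep; s[8]='o' seen -> skip
Result: nmgxo


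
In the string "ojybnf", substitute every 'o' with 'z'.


Input string: 'ojybnf'
Operation: replace 'o' with 'z'
Positions of 'o': 0
After replacement: zjybnf


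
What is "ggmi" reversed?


Input string: 'ggmi'
Operation: reverse character order
Original order: 'g' -> 'g' -> 'm' -> 'i'
Reversed order: 'i' -> 'm' -> 'g' -> 'g'
Result: imgg


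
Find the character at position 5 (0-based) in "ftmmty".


Input string: 'ftmmty'
Operation: get character at index 5
Index mapping: s[0]='f', s[1]='t', s[2]='m', s[3]='m', s[4]='t', s[5]='y'
Result: 'y'


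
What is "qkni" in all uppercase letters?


Input string: 'qkni'
Operation: convert each letter to uppercase
Mapping: 'q'->'Q', 'k'->'K', 'n'->'N', 'i'->'I'
Result: QKNI


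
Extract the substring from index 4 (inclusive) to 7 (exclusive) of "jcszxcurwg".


Input string: 'jcszxcurwg'
Operation: slice [4:7]
Extract characters: s[4]='x', s[5]='c', s[6]='u'
Result: xcu


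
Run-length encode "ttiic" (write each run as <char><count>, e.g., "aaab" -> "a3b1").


Input: 'ttiic'
Operation: identify consecutive runs
Runs: 'tt' -> t2, 'ii' -> i2, 'c' -> c1
Encoded: t2i2c1


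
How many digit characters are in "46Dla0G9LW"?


Input string: '46Dla0G9LW'
Operation: count digit characters (0-9)
Scan: '4'(digit), '6'(digit), 'D', 'l', 'a', '0'(digit), 'G', '9'(digit), 'L', 'W'
Digits found: 4
Result: 4


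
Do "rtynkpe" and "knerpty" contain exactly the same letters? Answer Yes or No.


String 1: 'rtynkpe' -> sorted: 'eknprty'
String 2: 'knerpty' -> sorted: 'eknprty'
Compare sorted forms: 'eknprty' == 'eknprty'
Anagram: Yes


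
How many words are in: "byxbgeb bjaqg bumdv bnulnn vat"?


Input string: 'byxbgeb bjaqg bumdv bnulnn vat'
Operation: split by spaces
Words found: 'byxbgeb', 'bjaqg', 'bumdv', 'bnulnn', 'vat'
Word count: 5


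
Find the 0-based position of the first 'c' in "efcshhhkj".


Input string: 'efcshhhkj'
Target: 'c'
Scanning left to right: s[0]='e', s[1]='f', s[2]='c'
First match at index: 2


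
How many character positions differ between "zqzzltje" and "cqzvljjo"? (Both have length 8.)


String 1: 'zqzzltje'
String 2: 'cqzvljjo'
Compare each position: pos 0: 'z'!='c', pos 1: 'q'=='q', pos 2: 'z'=='z', pos 3: 'z'!='v', pos 4: 'l'=='l', pos 5: 't'!='j', pos 6: 'j'=='j', pos 7: 'e'!='o'
Differing positions: 4
Hamming distance: 4


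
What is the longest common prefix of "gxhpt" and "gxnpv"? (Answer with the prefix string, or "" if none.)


String 1: 'gxhpt'
String 2: 'gxnpv'
Compare position by position:
pos 0: 'g' vs 'g' match
pos 1: 'x' vs 'x' match
pos 2: 'h' vs 'n' differ -> stop
Longest common prefix: "gx" (length 2)


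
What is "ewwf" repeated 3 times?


Input string: 'ewwf'
Operation: repeat 3 times
Concatenation: 'ewwf' + 'ewwf' + 'ewwf'
Result: ewwfewwfewwf


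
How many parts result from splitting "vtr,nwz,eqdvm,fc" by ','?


Input string: 'vtr,nwz,eqdvm,fc'
Delimiter: ','
Split result: 'vtr', 'nwz', 'eqdvm', 'fc'
Number of parts: 4


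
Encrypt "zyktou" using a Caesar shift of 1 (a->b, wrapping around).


Input: 'zyktou', shift = 1
Operation: for each letter, (position + 1) mod 26
Mapping: 'z'(25+1=26, 26 mod 26=0)->'a', 'y'(24+1=25)->'z', 'k'(10+1=11)->'l', 't'(19+1=20)->'u', 'o'(14+1=15)->'p', 'u'(20+1=21)->'v'
Result: azlupv


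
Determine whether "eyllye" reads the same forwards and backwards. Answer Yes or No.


Input string: 'eyllye'
Reversed: 'eyllye'
Compare pairs: s[0]='e' vs s[5]='e' (match), s[1]='y' vs s[4]='y' (match), s[2]='l' vs s[3]='l' (match)
Palindrome: Yes


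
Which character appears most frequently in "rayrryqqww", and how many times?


Input: 'rayrryqqww'
Operation: tally each character
Counts: 'a':1, 'q':2, 'r':3, 'w':2, 'y':2
Maximum: 'r' appears 3 times


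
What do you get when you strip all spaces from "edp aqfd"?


Input string: 'edp aqfd'
Operation: remove all spaces
Words: 'edp', 'aqfd'
Join without spaces: edpaqfd


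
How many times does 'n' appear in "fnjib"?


Input string: 'fnjib'
Target character: 'n'
Scan each position: s[1]='n'
Matches found at indices: 1
Total: 1


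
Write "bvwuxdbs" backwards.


Input string: 'bvwuxdbs'
Operation: reverse character order
Original order: 'b' -> 'v' -> 'w' -> 'u' -> 'x' -> 'd' -> 'b' -> 's'
Reversed order: 's' -> 'b' -> 'd' -> 'x' -> 'u' -> 'w' -> 'v' -> 'b'
Result: sbdxuwvb


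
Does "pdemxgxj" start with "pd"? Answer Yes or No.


Input string: 'pdemxgxj'
Prefix to check: 'pd'
First 2 characters of input: 'pd'
Match: True
Result: Yes


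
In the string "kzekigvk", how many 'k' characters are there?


Input string: 'kzekigvk'
Target character: 'k'
Scan each position: s[0]='k', s[3]='k', s[7]='k'
Matches found at indices: 0, 3, 7
Total: 3


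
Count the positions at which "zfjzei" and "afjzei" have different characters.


String 1: 'zfjzei'
String 2: 'afjzei'
Compare each position: pos 0: 'z'!='a', pos 1: 'f'=='f', pos 2: 'j'=='j', pos 3: 'z'=='z', pos 4: 'e'=='e', pos 5: 'i'=='i'
Differing positions: 1
Hamming distance: 1


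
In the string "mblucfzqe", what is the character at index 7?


Input string: 'mblucfzqe'
Operation: get character at index 7
Index mapping: s[0]='m', s[1]='b', s[2]='l', s[3]='u', s[4]='c', s[5]='f', s[6]='z', s[7]='q'
Result: 'q'


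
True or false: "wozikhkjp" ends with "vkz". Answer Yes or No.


Input string: 'wozikhkjp'
Suffix to check: 'vkz'
Last 3 characters of input: 'kjp'
Match: False
Result: No


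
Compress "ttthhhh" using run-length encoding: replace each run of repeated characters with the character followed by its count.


Input: 'ttthhhh'
Operation: identify consecutive runs
Runs: 'ttt' -> t3, 'hhhh' -> h4
Encoded: t3h4


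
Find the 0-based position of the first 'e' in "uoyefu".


Input string: 'uoyefu'
Target: 'e'
Scanning left to right: s[0]='u', s[1]='o', s[2]='y', s[3]='e'
First match at index: 3


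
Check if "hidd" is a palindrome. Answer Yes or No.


Input string: 'hidd'
Reversed: 'ddih'
Compare pairs: s[0]='h' vs s[3]='d' (mismatch), s[1]='i' vs s[2]='d' (mismatch)
Palindrome: No


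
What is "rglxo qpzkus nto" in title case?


Input string: 'rglxo qpzkus nto'
Operation: capitalize first letter of each word
Word transformations: 'rglxo'->'Rglxo', 'qpzkus'->'Qpzkus', 'nto'->'Nto'
Result: Rglxo Qpzkus Nto


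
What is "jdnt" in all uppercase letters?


Input string: 'jdnt'
Operation: convert each letter to uppercase
Mapping: 'j'->'J', 'd'->'D', 'n'->'N', 't'->'T'
Result: JDNT


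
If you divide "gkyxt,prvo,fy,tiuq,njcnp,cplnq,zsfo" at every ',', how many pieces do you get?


Input string: 'gkyxt,prvo,fy,tiuq,njcnp,cplnq,zsfo'
Delimiter: ','
Split result: 'gkyxt', 'prvo', 'fy', 'tiuq', 'njcnp', 'cplnq', 'zsfo'
Number of parts: 7


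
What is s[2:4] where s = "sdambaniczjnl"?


Input string: 'sdambaniczjnl'
Operation: slice [2:4]
Extract characters: s[2]='a', s[3]='m'
Result: am


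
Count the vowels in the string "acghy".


Input string: 'acghy'
Operation: count vowels (a, e, i, o, u)
Scan: s[0]='a' (vowel), s[1]='c', s[2]='g', s[3]='h', s[4]='y'
Vowels found: 1
Result: 1


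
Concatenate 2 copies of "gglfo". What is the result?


Input string: 'gglfo'
Operation: repeat 2 times
Concatenation: 'gglfo' + 'gglfo'
Result: gglfogglfo


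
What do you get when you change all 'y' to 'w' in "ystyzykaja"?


Input string: 'ystyzykaja'
Operation: replace 'y' with 'w'
Positions of 'y': 0, 3, 5
After replacement: wstwzwkaja


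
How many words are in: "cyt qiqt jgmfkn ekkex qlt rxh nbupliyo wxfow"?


Input string: 'cyt qiqt jgmfkn ekkex qlt rxh nbupliyo wxfow'
Operation: split by spaces
Words found: 'cyt', 'qiqt', 'jgmfkn', 'ekkex', 'qlt', 'rxh', 'nbupliyo', 'wxfow'
Word count: 8


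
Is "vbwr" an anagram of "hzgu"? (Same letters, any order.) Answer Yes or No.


String 1: 'hzgu' -> sorted: 'ghuz'
String 2: 'vbwr' -> sorted: 'brvw'
Compare sorted forms: 'ghuz' != 'brvw'
Anagram: No


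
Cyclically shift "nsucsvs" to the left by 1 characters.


Input: 'nsucsvs', shift = 1
Operation: split at index 1 and swap parts
Front part s[0:1] = 'n'
Back part s[1:] = 'sucsvs'
Rotated = back + front = 'sucsvs' + 'n'
Result: sucsvsn


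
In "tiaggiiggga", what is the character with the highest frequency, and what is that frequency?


Input: 'tiaggiiggga'
Operation: tally each character
Counts: 'a':2, 'g':5, 'i':3, 't':1
Maximum: 'g' appears 5 times


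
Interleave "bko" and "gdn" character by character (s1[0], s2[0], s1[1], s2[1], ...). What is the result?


String 1: 'bko'
String 2: 'gdn'
Operation: alternate characters
Pairs: 'b'+'g', 'k'+'d', 'o'+'n'
Result: bgkdon


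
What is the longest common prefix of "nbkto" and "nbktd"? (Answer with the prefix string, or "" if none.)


String 1: 'nbkto'
String 2: 'nbktd'
Compare position by position:
pos 0: 'n' vs 'n' match
pos 1: 'b' vs 'b' match
pos 2: 'k' vs 'k' match
pos 3: 't' vs 't' match
pos 4: 'o' vs 'd' differ -> stop
Longest common prefix: "nbkt" (length 4)


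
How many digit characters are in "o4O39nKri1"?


Input string: 'o4O39nKri1'
Operation: count digit characters (0-9)
Scan: 'o', '4'(digit), 'O', '3'(digit), '9'(digit), 'n', 'K', 'r', 'i', '1'(digit)
Digits found: 4
Result: 4


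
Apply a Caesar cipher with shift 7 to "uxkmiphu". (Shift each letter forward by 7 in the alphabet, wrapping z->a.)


Input: 'uxkmiphu', shift = 7
Operation: for each letter, (position + 7) mod 26
Mapping: 'u'(20+7=27, 27 mod 26=1)->'b', 'x'(23+7=30, 30 mod 26=4)->'e', 'k'(10+7=17)->'r', 'm'(12+7=19)->'t', 'i'(8+7=15)->'p', 'p'(15+7=22)->'w', 'h'(7+7=14)->'o', 'u'(20+7=27, 27 mod 26=1)->'b'
Result: bertpwob


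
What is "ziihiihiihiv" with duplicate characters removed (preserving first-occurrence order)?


Input: 'ziihiihiihiv'
Operation: keep first occurrence of each character
Scan: s[0]='z' new -> keep; s[1]='i' new -> keep; s[2]='i' seen -> skip; s[3]='h' new -> keep; s[4]='i' seen -> skip; s[5]='i' seen -> skip; s[6]='h' seen -> skip; s[7]='i' seen -> skip; s[8]='i' seen -> skip; s[9]='h' seen -> skip; s[10]='i' seen -> skip; s[11]='v' new -> keep
Result: zihv


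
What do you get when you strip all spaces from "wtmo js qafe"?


Input string: 'wtmo js qafe'
Operation: remove all spaces
Words: 'wtmo', 'js', 'qafe'
Join without spaces: wtmojsqafe


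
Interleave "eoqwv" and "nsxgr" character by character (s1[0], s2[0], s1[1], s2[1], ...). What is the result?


String 1: 'eoqwv'
String 2: 'nsxgr'
Operation: alternate characters
Pairs: 'e'+'n', 'o'+'s', 'q'+'x', 'w'+'g', 'v'+'r'
Result: enosqxwgvr


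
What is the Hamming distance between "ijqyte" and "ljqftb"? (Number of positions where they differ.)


String 1: 'ijqyte'
String 2: 'ljqftb'
Compare each position: pos 0: 'i'!='l', pos 1: 'j'=='j', pos 2: 'q'=='q', pos 3: 'y'!='f', pos 4: 't'=='t', pos 5: 'e'!='b'
Differing positions: 3
Hamming distance: 3


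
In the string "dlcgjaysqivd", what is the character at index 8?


Input string: 'dlcgjaysqivd'
Operation: get character at index 8
Index mapping: s[0]='d', s[1]='l', s[2]='c', s[3]='g', s[4]='j', s[5]='a', s[6]='y', s[7]='s', s[8]='q'
Result: 'q'


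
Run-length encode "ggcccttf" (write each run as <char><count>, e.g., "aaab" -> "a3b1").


Input: 'ggcccttf'
Operation: identify consecutive runs
Runs: 'gg' -> g2, 'ccc' -> c3, 'tt' -> t2, 'f' -> f1
Encoded: g2c3t2f1


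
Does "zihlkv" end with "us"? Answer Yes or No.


Input string: 'zihlkv'
Suffix to check: 'us'
Last 2 characters of input: 'kv'
Match: False
Result: No


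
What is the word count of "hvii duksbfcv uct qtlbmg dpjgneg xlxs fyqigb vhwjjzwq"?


Input string: 'hvii duksbfcv uct qtlbmg dpjgneg xlxs fyqigb vhwjjzwq'
Operation: split by spaces
Words found: 'hvii', 'duksbfcv', 'uct', 'qtlbmg', 'dpjgneg', 'xlxs', 'fyqigb', 'vhwjjzwq'
Word count: 8


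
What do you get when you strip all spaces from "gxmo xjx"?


Input string: 'gxmo xjx'
Operation: remove all spaces
Words: 'gxmo', 'xjx'
Join without spaces: gxmoxjx


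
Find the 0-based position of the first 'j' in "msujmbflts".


Input string: 'msujmbflts'
Target: 'j'
Scanning left to right: s[0]='m', s[1]='s', s[2]='u', s[3]='j'
First match at index: 3


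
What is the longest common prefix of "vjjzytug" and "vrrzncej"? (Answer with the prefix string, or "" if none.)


String 1: 'vjjzytug'
String 2: 'vrrzncej'
Compare position by position:
pos 0: 'v' vs 'v' match
pos 1: 'j' vs 'r' differ -> stop
Longest common prefix: "v" (length 1)


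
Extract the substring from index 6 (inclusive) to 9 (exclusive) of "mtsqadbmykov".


Input string: 'mtsqadbmykov'
Operation: slice [6:9]
Extract characters: s[6]='b', s[7]='m', s[8]='y'
Result: bmy


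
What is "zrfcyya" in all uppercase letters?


Input string: 'zrfcyya'
Operation: convert each letter to uppercase
Mapping: 'z'->'Z', 'r'->'R', 'f'->'F', 'c'->'C', 'y'->'Y', 'y'->'Y', 'a'->'A'
Result: ZRFCYYA


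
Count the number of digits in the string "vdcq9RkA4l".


Input string: 'vdcq9RkA4l'
Operation: count digit characters (0-9)
Scan: 'v', 'd', 'c', 'q', '9'(digit), 'R', 'k', 'A', '4'(digit), 'l'
Digits found: 2
Result: 2


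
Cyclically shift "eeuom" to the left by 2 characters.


Input: 'eeuom', shift = 2
Operation: split at index 2 and swap parts
Front part s[0:2] = 'ee'
Back part s[2:] = 'uom'
Rotated = back + front = 'uom' + 'ee'
Result: uomee


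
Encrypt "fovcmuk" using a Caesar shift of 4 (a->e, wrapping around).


Input: 'fovcmuk', shift = 4
Operation: for each letter, (position + 4) mod 26
Mapping: 'f'(5+4=9)->'j', 'o'(14+4=18)->'s', 'v'(21+4=25)->'z', 'c'(2+4=6)->'g', 'm'(12+4=16)->'q', 'u'(20+4=24)->'y', 'k'(10+4=14)->'o'
Result: jszgqyo


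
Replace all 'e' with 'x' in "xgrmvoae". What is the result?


Input string: 'xgrmvoae'
Operation: replace 'e' with 'x'
Positions of 'e': 7
After replacement: xgrmvoax


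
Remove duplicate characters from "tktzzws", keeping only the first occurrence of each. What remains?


Input: 'tktzzws'
Operation: keep first occurrence of each character
Scan: s[0]='t' new -> keep; s[1]='k' new -> keep; s[2]='t' seen -> skip; s[3]='z' new -> keep; s[4]='z' seen -> skip; s[5]='w' new -> keep; s[6]='s' new -> keep
Result: tkzws


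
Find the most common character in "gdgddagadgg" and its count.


Input: 'gdgddagadgg'
Operation: tally each character
Counts: 'a':2, 'd':4, 'g':5
Maximum: 'g' appears 5 times


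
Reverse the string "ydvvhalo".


Input string: 'ydvvhalo'
Operation: reverse character order
Original order: 'y' -> 'd' -> 'v' -> 'v' -> 'h' -> 'a' -> 'l' -> 'o'
Reversed order: 'o' -> 'l' -> 'a' -> 'h' -> 'v' -> 'v' -> 'd' -> 'y'
Result: olahvvdy


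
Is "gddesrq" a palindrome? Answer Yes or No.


Input string: 'gddesrq'
Reversed: 'qrseddg'
Compare pairs: s[0]='g' vs s[6]='q' (mismatch), s[1]='d' vs s[5]='r' (mismatch), s[2]='d' vs s[4]='s' (mismatch)
Palindrome: No


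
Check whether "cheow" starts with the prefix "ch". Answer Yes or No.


Input string: 'cheow'
Prefix to check: 'ch'
First 2 characters of input: 'ch'
Match: True
Result: Yes


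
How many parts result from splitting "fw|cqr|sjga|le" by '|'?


Input string: 'fw|cqr|sjga|le'
Delimiter: '|'
Split result: 'fw', 'cqr', 'sjga', 'le'
Number of parts: 4


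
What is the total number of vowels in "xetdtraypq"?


Input string: 'xetdtraypq'
Operation: count vowels (a, e, i, o, u)
Scan: s[0]='x', s[1]='e' (vowel), s[2]='t', s[3]='d', s[4]='t', s[5]='r', s[6]='a' (vowel), s[7]='y', s[8]='p', s[9]='q'
Vowels found: 2
Result: 2


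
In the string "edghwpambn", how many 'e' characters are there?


Input string: 'edghwpambn'
Target character: 'e'
Scan each position: s[0]='e'
Matches found at indices: 0
Total: 1


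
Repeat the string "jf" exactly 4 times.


Input string: 'jf'
Operation: repeat 4 times
Concatenation: 'jf' + 'jf' + 'jf' + 'jf'
Result: jfjfjfjf


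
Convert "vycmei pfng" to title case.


Input string: 'vycmei pfng'
Operation: capitalize first letter of each word
Word transformations: 'vycmei'->'Vycmei', 'pfng'->'Pfng'
Result: Vycmei Pfng


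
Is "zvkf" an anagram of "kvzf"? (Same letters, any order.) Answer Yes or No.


String 1: 'kvzf' -> sorted: 'fkvz'
String 2: 'zvkf' -> sorted: 'fkvz'
Compare sorted forms: 'fkvz' == 'fkvz'
Anagram: Yes


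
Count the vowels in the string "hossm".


Input string: 'hossm'
Operation: count vowels (a, e, i, o, u)
Scan: s[0]='h', s[1]='o' (vowel), s[2]='s', s[3]='s', s[4]='m'
Vowels found: 1
Result: 1


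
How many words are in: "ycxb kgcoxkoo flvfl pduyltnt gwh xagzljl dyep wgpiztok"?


Input string: 'ycxb kgcoxkoo flvfl pduyltnt gwh xagzljl dyep wgpiztok'
Operation: split by spaces
Words found: 'ycxb', 'kgcoxkoo', 'flvfl', 'pduyltnt', 'gwh', 'xagzljl', 'dyep', 'wgpiztok'
Word count: 8


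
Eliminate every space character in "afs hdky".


Input string: 'afs hdky'
Operation: remove all spaces
Words: 'afs', 'hdky'
Join without spaces: afshdky


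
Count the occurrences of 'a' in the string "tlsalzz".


Input string: 'tlsalzz'
Target character: 'a'
Scan each position: s[3]='a'
Matches found at indices: 3
Total: 1


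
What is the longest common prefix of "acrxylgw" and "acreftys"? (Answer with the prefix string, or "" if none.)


String 1: 'acrxylgw'
String 2: 'acreftys'
Compare position by position:
pos 0: 'a' vs 'a' match
pos 1: 'c' vs 'c' match
pos 2: 'r' vs 'r' match
pos 3: 'x' vs 'e' differ -> stop
Longest common prefix: "acr" (length 3)


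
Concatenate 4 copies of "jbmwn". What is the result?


Input string: 'jbmwn'
Operation: repeat 4 times
Concatenation: 'jbmwn' + 'jbmwn' + 'jbmwn' + 'jbmwn'
Result: jbmwnjbmwnjbmwnjbmwn


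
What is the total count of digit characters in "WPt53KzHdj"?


Input string: 'WPt53KzHdj'
Operation: count digit characters (0-9)
Scan: 'W', 'P', 't', '5'(digit), '3'(digit), 'K', 'z', 'H', 'd', 'j'
Digits found: 2
Result: 2


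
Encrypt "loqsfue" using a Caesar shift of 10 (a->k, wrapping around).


Input: 'loqsfue', shift = 10
Operation: for each letter, (position + 10) mod 26
Mapping: 'l'(11+10=21)->'v', 'o'(14+10=24)->'y', 'q'(16+10=26, 26 mod 26=0)->'a', 's'(18+10=28, 28 mod 26=2)->'c', 'f'(5+10=15)->'p', 'u'(20+10=30, 30 mod 26=4)->'e', 'e'(4+10=14)->'o'
Result: vyacpeo


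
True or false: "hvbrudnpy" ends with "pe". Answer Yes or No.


Input string: 'hvbrudnpy'
Suffix to check: 'pe'
Last 2 characters of input: 'py'
Match: False
Result: No


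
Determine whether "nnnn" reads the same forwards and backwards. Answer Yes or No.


Input string: 'nnnn'
Reversed: 'nnnn'
Compare pairs: s[0]='n' vs s[3]='n' (match), s[1]='n' vs s[2]='n' (match)
Palindrome: Yes


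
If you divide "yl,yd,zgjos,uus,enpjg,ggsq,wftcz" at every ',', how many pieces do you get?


Input string: 'yl,yd,zgjos,uus,enpjg,ggsq,wftcz'
Delimiter: ','
Split result: 'yl', 'yd', 'zgjos', 'uus', 'enpjg', 'ggsq', 'wftcz'
Number of parts: 7


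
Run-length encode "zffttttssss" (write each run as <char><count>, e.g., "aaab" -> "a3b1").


Input: 'zffttttssss'
Operation: identify consecutive runs
Runs: 'z' -> z1, 'ff' -> f2, 'tttt' -> t4, 'ssss' -> s4
Encoded: z1f2t4s4


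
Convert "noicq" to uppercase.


Input string: 'noicq'
Operation: convert each letter to uppercase
Mapping: 'n'->'N', 'o'->'O', 'i'->'I', 'c'->'C', 'q'->'Q'
Result: NOICQ


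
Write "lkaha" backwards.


Input string: 'lkaha'
Operation: reverse character order
Original order: 'l' -> 'k' -> 'a' -> 'h' -> 'a'
Reversed order: 'a' -> 'h' -> 'a' -> 'k' -> 'l'
Result: ahakl


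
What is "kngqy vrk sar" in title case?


Input string: 'kngqy vrk sar'
Operation: capitalize first letter of each word
Word transformations: 'kngqy'->'Kngqy', 'vrk'->'Vrk', 'sar'->'Sar'
Result: Kngqy Vrk Sar


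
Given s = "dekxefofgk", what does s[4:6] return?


Input string: 'dekxefofgk'
Operation: slice [4:6]
Extract characters: s[4]='e', s[5]='f'
Result: ef


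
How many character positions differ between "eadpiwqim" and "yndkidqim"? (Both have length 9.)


String 1: 'eadpiwqim'
String 2: 'yndkidqim'
Compare each position: pos 0: 'e'!='y', pos 1: 'a'!='n', pos 2: 'd'=='d', pos 3: 'p'!='k', pos 4: 'i'=='i', pos 5: 'w'!='d', pos 6: 'q'=='q', pos 7: 'i'=='i', pos 8: 'm'=='m'
Differing positions: 4
Hamming distance: 4


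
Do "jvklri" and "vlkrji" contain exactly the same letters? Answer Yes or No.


String 1: 'jvklri' -> sorted: 'ijklrv'
String 2: 'vlkrji' -> sorted: 'ijklrv'
Compare sorted forms: 'ijklrv' == 'ijklrv'
Anagram: Yes


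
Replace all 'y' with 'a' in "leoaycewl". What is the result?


Input string: 'leoaycewl'
Operation: replace 'y' with 'a'
Positions of 'y': 4
After replacement: leoaacewl


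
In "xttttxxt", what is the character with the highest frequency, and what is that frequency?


Input: 'xttttxxt'
Operation: tally each character
Counts: 't':5, 'x':3
Maximum: 't' appears 5 times


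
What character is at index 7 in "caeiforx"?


Input string: 'caeiforx'
Operation: get character at index 7
Index mapping: s[0]='c', s[1]='a', s[2]='e', s[3]='i', s[4]='f', s[5]='o', s[6]='r', s[7]='x'
Result: 'x'


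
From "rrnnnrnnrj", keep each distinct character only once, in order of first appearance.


Input: 'rrnnnrnnrj'
Operation: keep first occurrence of each character
Scan: s[0]='r' new -> keep; s[1]='r' seen -> skip; s[2]='n' new -> keep; s[3]='n' seen -> skip; s[4]='n' seen -> skip; s[5]='r' seen -> skip; s[6]='n' seen -> skip; s[7]='n' seen -> skip; s[8]='r' seen -> skip; s[9]='j' new -> keep
Result: rnj


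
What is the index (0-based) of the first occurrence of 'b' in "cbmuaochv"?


Input string: 'cbmuaochv'
Target: 'b'
Scanning left to right: s[0]='c', s[1]='b'
First match at index: 1


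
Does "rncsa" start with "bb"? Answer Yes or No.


Input string: 'rncsa'
Prefix to check: 'bb'
First 2 characters of input: 'rn'
Match: False
Result: No


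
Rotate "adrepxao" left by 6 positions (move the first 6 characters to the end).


Input: 'adrepxao', shift = 6
Operation: split at index 6 and swap parts
Front part s[0:6] = 'adrepx'
Back part s[6:] = 'ao'
Rotated = back + front = 'ao' + 'adrepx'
Result: aoadrepx


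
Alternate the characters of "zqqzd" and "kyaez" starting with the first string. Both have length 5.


String 1: 'zqqzd'
String 2: 'kyaez'
Operation: alternate characters
Pairs: 'z'+'k', 'q'+'y', 'q'+'a', 'z'+'e', 'd'+'z'
Result: zkqyqazedz


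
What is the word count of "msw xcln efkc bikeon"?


Input string: 'msw xcln efkc bikeon'
Operation: split by spaces
Words found: 'msw', 'xcln', 'efkc', 'bikeon'
Word count: 4


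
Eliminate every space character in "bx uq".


Input string: 'bx uq'
Operation: remove all spaces
Words: 'bx', 'uq'
Join without spaces: bxuq


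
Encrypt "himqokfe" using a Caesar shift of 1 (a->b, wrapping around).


Input: 'himqokfe', shift = 1
Operation: for each letter, (position + 1) mod 26
Mapping: 'h'(7+1=8)->'i', 'i'(8+1=9)->'j', 'm'(12+1=13)->'n', 'q'(16+1=17)->'r', 'o'(14+1=15)->'p', 'k'(10+1=11)->'l', 'f'(5+1=6)->'g', 'e'(4+1=5)->'f'
Result: ijnrplgf


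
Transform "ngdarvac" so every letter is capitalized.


Input string: 'ngdarvac'
Operation: convert each letter to uppercase
Mapping: 'n'->'N', 'g'->'G', 'd'->'D', 'a'->'A', 'r'->'R', 'v'->'V', 'a'->'A', 'c'->'C'
Result: NGDARVAC


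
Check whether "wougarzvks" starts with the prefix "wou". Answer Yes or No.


Input string: 'wougarzvks'
Prefix to check: 'wou'
First 3 characters of input: 'wou'
Match: True
Result: Yes


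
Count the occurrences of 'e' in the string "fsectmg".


Input string: 'fsectmg'
Target character: 'e'
Scan each position: s[2]='e'
Matches found at indices: 2
Total: 1


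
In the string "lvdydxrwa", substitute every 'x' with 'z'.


Input string: 'lvdydxrwa'
Operation: replace 'x' with 'z'
Positions of 'x': 5
After replacement: lvdydzrwa


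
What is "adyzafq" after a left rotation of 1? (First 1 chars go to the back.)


Input: 'adyzafq', shift = 1
Operation: split at index 1 and swap parts
Front part s[0:1] = 'a'
Back part s[1:] = 'dyzafq'
Rotated = back + front = 'dyzafq' + 'a'
Result: dyzafqa


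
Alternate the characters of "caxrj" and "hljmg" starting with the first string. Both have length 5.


String 1: 'caxrj'
String 2: 'hljmg'
Operation: alternate characters
Pairs: 'c'+'h', 'a'+'l', 'x'+'j', 'r'+'m', 'j'+'g'
Result: chalxjrmjg


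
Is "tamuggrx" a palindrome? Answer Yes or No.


Input string: 'tamuggrx'
Reversed: 'xrggumat'
Compare pairs: s[0]='t' vs s[7]='x' (mismatch), s[1]='a' vs s[6]='r' (mismatch), s[2]='m' vs s[5]='g' (mismatch), s[3]='u' vs s[4]='g' (mismatch)
Palindrome: No


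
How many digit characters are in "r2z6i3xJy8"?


Input string: 'r2z6i3xJy8'
Operation: count digit characters (0-9)
Scan: 'r', '2'(digit), 'z', '6'(digit), 'i', '3'(digit), 'x', 'J', 'y', '8'(digit)
Digits found: 4
Result: 4


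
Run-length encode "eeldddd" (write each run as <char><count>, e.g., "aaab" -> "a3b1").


Input: 'eeldddd'
Operation: identify consecutive runs
Runs: 'ee' -> e2, 'l' -> l1, 'dddd' -> d4
Encoded: e2l1d4


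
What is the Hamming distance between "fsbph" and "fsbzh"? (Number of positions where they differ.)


String 1: 'fsbph'
String 2: 'fsbzh'
Compare each position: pos 0: 'f'=='f', pos 1: 's'=='s', pos 2: 'b'=='b', pos 3: 'p'!='z', pos 4: 'h'=='h'
Differing positions: 1
Hamming distance: 1


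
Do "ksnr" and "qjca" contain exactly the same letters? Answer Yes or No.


String 1: 'ksnr' -> sorted: 'knrs'
String 2: 'qjca' -> sorted: 'acjq'
Compare sorted forms: 'knrs' != 'acjq'
Anagram: No


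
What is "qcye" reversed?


Input string: 'qcye'
Operation: reverse character order
Original order: 'q' -> 'c' -> 'y' -> 'e'
Reversed order: 'e' -> 'y' -> 'c' -> 'q'
Result: eycq


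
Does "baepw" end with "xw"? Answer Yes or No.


Input string: 'baepw'
Suffix to check: 'xw'
Last 2 characters of input: 'pw'
Match: False
Result: No


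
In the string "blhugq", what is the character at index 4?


Input string: 'blhugq'
Operation: get character at index 4
Index mapping: s[0]='b', s[1]='l', s[2]='h', s[3]='u', s[4]='g'
Result: 'g'


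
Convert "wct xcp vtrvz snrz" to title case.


Input string: 'wct xcp vtrvz snrz'
Operation: capitalize first letter of each word
Word transformations: 'wct'->'Wct', 'xcp'->'Xcp', 'vtrvz'->'Vtrvz', 'snrz'->'Snrz'
Result: Wct Xcp Vtrvz Snrz


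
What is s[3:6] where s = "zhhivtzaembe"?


Input string: 'zhhivtzaembe'
Operation: slice [3:6]
Extract characters: s[3]='i', s[4]='v', s[5]='t'
Result: ivt


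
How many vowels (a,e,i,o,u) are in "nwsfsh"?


Input string: 'nwsfsh'
Operation: count vowels (a, e, i, o, u)
Scan: s[0]='n', s[1]='w', s[2]='s', s[3]='f', s[4]='s', s[5]='h'
Vowels found: 0
Result: 0


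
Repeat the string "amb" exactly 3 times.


Input string: 'amb'
Operation: repeat 3 times
Concatenation: 'amb' + 'amb' + 'amb'
Result: ambambamb


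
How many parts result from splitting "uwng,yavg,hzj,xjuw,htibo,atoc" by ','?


Input string: 'uwng,yavg,hzj,xjuw,htibo,atoc'
Delimiter: ','
Split result: 'uwng', 'yavg', 'hzj', 'xjuw', 'htibo', 'atoc'
Number of parts: 6


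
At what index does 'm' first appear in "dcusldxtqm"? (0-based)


Input string: 'dcusldxtqm'
Target: 'm'
Scanning left to right: s[0]='d', s[1]='c', s[2]='u', s[3]='s', s[4]='l', s[5]='d', s[6]='x', s[7]='t', s[8]='q', s[9]='m'
First match at index: 9


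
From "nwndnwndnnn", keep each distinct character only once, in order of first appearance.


Input: 'nwndnwndnnn'
Operation: keep first occurrence of each character
Scan: s[0]='n' new -> keep; s[1]='w' new -> keep; s[2]='n' seen -> skip; s[3]='d' new -> keep; s[4]='n' seen -> skip; s[5]='w' seen -> skip; s[6]='n' seen -> skip; s[7]='d' seen -> skip; s[8]='n' seen -> skip; s[9]='n' seen -> skip; s[10]='n' seen -> skip
Result: nwd


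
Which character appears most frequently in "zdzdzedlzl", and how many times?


Input: 'zdzdzedlzl'
Operation: tally each character
Counts: 'd':3, 'e':1, 'l':2, 'z':4
Maximum: 'z' appears 4 times


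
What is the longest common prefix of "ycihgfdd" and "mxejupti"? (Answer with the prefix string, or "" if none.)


String 1: 'ycihgfdd'
String 2: 'mxejupti'
Compare position by position:
pos 0: 'y' vs 'm' differ -> stop
Longest common prefix: "" (length 0)


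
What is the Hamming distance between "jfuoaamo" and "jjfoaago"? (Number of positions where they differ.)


String 1: 'jfuoaamo'
String 2: 'jjfoaago'
Compare each position: pos 0: 'j'=='j', pos 1: 'f'!='j', pos 2: 'u'!='f', pos 3: 'o'=='o', pos 4: 'a'=='a', pos 5: 'a'=='a', pos 6: 'm'!='g', pos 7: 'o'=='o'
Differing positions: 3
Hamming distance: 3


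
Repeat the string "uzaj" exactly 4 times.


Input string: 'uzaj'
Operation: repeat 4 times
Concatenation: 'uzaj' + 'uzaj' + 'uzaj' + 'uzaj'
Result: uzajuzajuzajuzaj


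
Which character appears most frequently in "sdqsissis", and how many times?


Input: 'sdqsissis'
Operation: tally each character
Counts: 'd':1, 'i':2, 'q':1, 's':5
Maximum: 's' appears 5 times


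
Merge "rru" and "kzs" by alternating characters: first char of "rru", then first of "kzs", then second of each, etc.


String 1: 'rru'
String 2: 'kzs'
Operation: alternate characters
Pairs: 'r'+'k', 'r'+'z', 'u'+'s'
Result: rkrzus


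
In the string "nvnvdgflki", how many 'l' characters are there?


Input string: 'nvnvdgflki'
Target character: 'l'
Scan each position: s[7]='l'
Matches found at indices: 7
Total: 1


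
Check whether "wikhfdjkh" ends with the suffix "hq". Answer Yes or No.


Input string: 'wikhfdjkh'
Suffix to check: 'hq'
Last 2 characters of input: 'kh'
Match: False
Result: No


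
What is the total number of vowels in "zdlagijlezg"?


Input string: 'zdlagijlezg'
Operation: count vowels (a, e, i, o, u)
Scan: s[0]='z', s[1]='d', s[2]='l', s[3]='a' (vowel), s[4]='g', s[5]='i' (vowel), s[6]='j', s[7]='l', s[8]='e' (vowel), s[9]='z', s[10]='g'
Vowels found: 3
Result: 3


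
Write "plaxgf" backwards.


Input string: 'plaxgf'
Operation: reverse character order
Original order: 'p' -> 'l' -> 'a' -> 'x' -> 'g' -> 'f'
Reversed order: 'f' -> 'g' -> 'x' -> 'a' -> 'l' -> 'p'
Result: fgxalp


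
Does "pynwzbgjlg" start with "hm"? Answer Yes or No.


Input string: 'pynwzbgjlg'
Prefix to check: 'hm'
First 2 characters of input: 'py'
Match: False
Result: No


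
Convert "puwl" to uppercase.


Input string: 'puwl'
Operation: convert each letter to uppercase
Mapping: 'p'->'P', 'u'->'U', 'w'->'W', 'l'->'L'
Result: PUWL


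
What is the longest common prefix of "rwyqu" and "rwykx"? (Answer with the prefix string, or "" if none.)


String 1: 'rwyqu'
String 2: 'rwykx'
Compare position by position:
pos 0: 'r' vs 'r' match
pos 1: 'w' vs 'w' match
pos 2: 'y' vs 'y' match
pos 3: 'q' vs 'k' differ -> stop
Longest common prefix: "rwy" (length 3)


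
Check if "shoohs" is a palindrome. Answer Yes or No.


Input string: 'shoohs'
Reversed: 'shoohs'
Compare pairs: s[0]='s' vs s[5]='s' (match), s[1]='h' vs s[4]='h' (match), s[2]='o' vs s[3]='o' (match)
Palindrome: Yes


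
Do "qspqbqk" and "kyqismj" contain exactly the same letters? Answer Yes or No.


String 1: 'qspqbqk' -> sorted: 'bkpqqqs'
String 2: 'kyqismj' -> sorted: 'ijkmqsy'
Compare sorted forms: 'bkpqqqs' != 'ijkmqsy'
Anagram: No


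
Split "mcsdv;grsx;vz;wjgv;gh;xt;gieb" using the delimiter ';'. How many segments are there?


Input string: 'mcsdv;grsx;vz;wjgv;gh;xt;gieb'
Delimiter: ';'
Split result: 'mcsdv', 'grsx', 'vz', 'wjgv', 'gh', 'xt', 'gieb'
Number of parts: 7


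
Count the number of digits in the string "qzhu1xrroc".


Input string: 'qzhu1xrroc'
Operation: count digit characters (0-9)
Scan: 'q', 'z', 'h', 'u', '1'(digit), 'x', 'r', 'r', 'o', 'c'
Digits found: 1
Result: 1


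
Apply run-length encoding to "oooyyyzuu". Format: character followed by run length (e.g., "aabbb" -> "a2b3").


Input: 'oooyyyzuu'
Operation: identify consecutive runs
Runs: 'ooo' -> o3, 'yyy' -> y3, 'z' -> z1, 'uu' -> u2
Encoded: o3y3z1u2


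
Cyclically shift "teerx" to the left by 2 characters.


Input: 'teerx', shift = 2
Operation: split at index 2 and swap parts
Front part s[0:2] = 'te'
Back part s[2:] = 'erx'
Rotated = back + front = 'erx' + 'te'
Result: erxte
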